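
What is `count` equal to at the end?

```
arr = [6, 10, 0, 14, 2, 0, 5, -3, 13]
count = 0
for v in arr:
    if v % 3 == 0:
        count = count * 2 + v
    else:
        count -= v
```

v=6: %3==0, count = 0*2+6 = 6
v=10: not %3==0, count = 6-10 = -4
v=0: %3==0, count = (-4)*2+0 = -8
v=14: not %3==0, count = (-8)-14 = -22
v=2: not %3==0, count = (-22)-2 = -24
v=0: %3==0, count = (-24)*2+0 = -48
v=5: not %3==0, count = (-48)-5 = -53
v=-3: %3==0, count = (-53)*2+(-3) = -109
v=13: not %3==0, count = (-109)-13 = -122

-122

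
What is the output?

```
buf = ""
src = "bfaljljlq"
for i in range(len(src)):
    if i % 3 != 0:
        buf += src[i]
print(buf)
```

i=0: skip
i=1: add 'f' → 'f'
i=2: add 'a' → 'fa'
i=3: skip
i=4: add 'j' → 'faj'
i=5: add 'l' → 'fajl'
i=6: skip
i=7: add 'l' → 'fajll'
i=8: add 'q' → 'fajllq'

fajllq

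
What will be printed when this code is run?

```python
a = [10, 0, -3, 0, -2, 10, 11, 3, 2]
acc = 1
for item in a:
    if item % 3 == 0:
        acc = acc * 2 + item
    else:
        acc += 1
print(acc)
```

item=10: not %3==0, acc = 1+1 = 2
item=0: %3==0, acc = 2*2+0 = 4
item=-3: %3==0, acc = 4*2+(-3) = 5
item=0: %3==0, acc = 5*2+0 = 10
item=-2: not %3==0, acc = 10+1 = 11
item=10: not %3==0, acc = 11+1 = 12
item=11: not %3==0, acc = 12+1 = 13
item=3: %3==0, acc = 13*2+3 = 29
item=2: not %3==0, acc = 29+1 = 30

30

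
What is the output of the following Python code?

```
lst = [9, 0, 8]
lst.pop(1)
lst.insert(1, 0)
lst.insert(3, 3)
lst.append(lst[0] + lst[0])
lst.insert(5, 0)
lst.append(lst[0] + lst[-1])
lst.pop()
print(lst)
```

pop(1) removes 0 → [9, 8]
insert 0 at 1 → [9, 0, 8]
insert 3 at 3 → [9, 0, 8, 3]
append lst[0]+lst[0] = 9+9 = 18 → [9, 0, 8, 3, 18]
insert 0 at 5 → [9, 0, 8, 3, 18, 0]
append lst[0]+lst[-1] = 9+0 = 9 → [9, 0, 8, 3, 18, 0, 9]
pop() removes 9 → [9, 0, 8, 3, 18, 0]

[9, 0, 8, 3, 18, 0]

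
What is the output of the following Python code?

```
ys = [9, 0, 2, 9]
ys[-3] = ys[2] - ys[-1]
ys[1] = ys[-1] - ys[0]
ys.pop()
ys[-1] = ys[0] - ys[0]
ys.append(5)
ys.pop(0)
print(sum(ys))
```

5

ys[-3] = ys[2]-ys[-1] = 2-9 = -7 → [9, -7, 2, 9]
ys[1] = ys[-1]-ys[0] = 9-9 = 0 → [9, 0, 2, 9]
pop() removes 9 → [9, 0, 2]
ys[-1] = ys[0]-ys[0] = 9-9 = 0 → [9, 0, 0]
append 5 → [9, 0, 0, 5]
pop(0) removes 9 → [0, 0, 5]
sum = 5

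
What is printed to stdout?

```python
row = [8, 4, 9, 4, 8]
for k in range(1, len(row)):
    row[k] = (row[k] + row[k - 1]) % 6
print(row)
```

[8, 0, 3, 1, 3]

k=1: row[1] = (4+8)%6 = 0 → [8, 0, 9, 4, 8]
k=2: row[2] = (9+0)%6 = 3 → [8, 0, 3, 4, 8]
k=3: row[3] = (4+3)%6 = 1 → [8, 0, 3, 1, 8]
k=4: row[4] = (8+1)%6 = 3 → [8, 0, 3, 1, 3]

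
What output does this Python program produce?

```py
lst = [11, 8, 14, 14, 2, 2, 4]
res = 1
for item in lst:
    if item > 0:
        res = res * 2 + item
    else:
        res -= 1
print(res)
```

1440

item=11: >0, res = 1*2+11 = 13
item=8: >0, res = 13*2+8 = 34
item=14: >0, res = 34*2+14 = 82
item=14: >0, res = 82*2+14 = 178
item=2: >0, res = 178*2+2 = 358
item=2: >0, res = 358*2+2 = 718
item=4: >0, res = 718*2+4 = 1440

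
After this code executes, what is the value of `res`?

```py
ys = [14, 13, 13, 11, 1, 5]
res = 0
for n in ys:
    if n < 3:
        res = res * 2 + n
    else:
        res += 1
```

10

n=14: not <3, res = 0+1 = 1
n=13: not <3, res = 1+1 = 2
n=13: not <3, res = 2+1 = 3
n=11: not <3, res = 3+1 = 4
n=1: <3, res = 4*2+1 = 9
n=5: not <3, res = 9+1 = 10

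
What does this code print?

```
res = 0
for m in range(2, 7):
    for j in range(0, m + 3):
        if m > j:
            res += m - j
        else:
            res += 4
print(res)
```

115

m=2,j=0: 2>0, res = 0+2 = 2
m=2,j=1: 2>1, res = 2+1 = 3
m=2,j=2: not 2>2, res = 3+4 = 7
m=2,j=3: not 2>3, res = 7+4 = 11
m=2,j=4: not 2>4, res = 11+4 = 15
m=3,j=0: 3>0, res = 15+3 = 18
m=3,j=1: 3>1, res = 18+2 = 20
m=3,j=2: 3>2, res = 20+1 = 21
m=3,j=3: not 3>3, res = 21+4 = 25
m=3,j=4: not 3>4, res = 25+4 = 29
m=3,j=5: not 3>5, res = 29+4 = 33
m=4,j=0: 4>0, res = 33+4 = 37
m=4,j=1: 4>1, res = 37+3 = 40
m=4,j=2: 4>2, res = 40+2 = 42
m=4,j=3: 4>3, res = 42+1 = 43
m=4,j=4: not 4>4, res = 43+4 = 47
m=4,j=5: not 4>5, res = 47+4 = 51
m=4,j=6: not 4>6, res = 51+4 = 55
m=5,j=0: 5>0, res = 55+5 = 60
m=5,j=1: 5>1, res = 60+4 = 64
m=5,j=2: 5>2, res = 64+3 = 67
m=5,j=3: 5>3, res = 67+2 = 69
m=5,j=4: 5>4, res = 69+1 = 70
m=5,j=5: not 5>5, res = 70+4 = 74
m=5,j=6: not 5>6, res = 74+4 = 78
m=5,j=7: not 5>7, res = 78+4 = 82
m=6,j=0: 6>0, res = 82+6 = 88
m=6,j=1: 6>1, res = 88+5 = 93
m=6,j=2: 6>2, res = 93+4 = 97
m=6,j=3: 6>3, res = 97+3 = 100
m=6,j=4: 6>4, res = 100+2 = 102
m=6,j=5: 6>5, res = 102+1 = 103
m=6,j=6: not 6>6, res = 103+4 = 107
m=6,j=7: not 6>7, res = 107+4 = 111
m=6,j=8: not 6>8, res = 111+4 = 115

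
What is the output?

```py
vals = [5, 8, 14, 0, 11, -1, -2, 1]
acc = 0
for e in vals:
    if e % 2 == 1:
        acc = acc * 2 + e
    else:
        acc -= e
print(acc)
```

e=5: odd, acc = 0*2+5 = 5
e=8: not odd, acc = 5-8 = -3
e=14: not odd, acc = (-3)-14 = -17
e=0: not odd, acc = (-17)-0 = -17
e=11: odd, acc = (-17)*2+11 = -23
e=-1: odd, acc = (-23)*2+(-1) = -47
e=-2: not odd, acc = (-47)-(-2) = -45
e=1: odd, acc = (-45)*2+1 = -89

-89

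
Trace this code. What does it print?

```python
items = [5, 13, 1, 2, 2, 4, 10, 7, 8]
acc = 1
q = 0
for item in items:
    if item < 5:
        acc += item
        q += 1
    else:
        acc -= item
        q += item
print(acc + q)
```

14

item=5: not <5, acc = 1-5 = -4; q=5
item=13: not <5, acc = (-4)-13 = -17; q=18
item=1: <5, acc = (-17)+1 = -16; q=19
item=2: <5, acc = (-16)+2 = -14; q=20
item=2: <5, acc = (-14)+2 = -12; q=21
item=4: <5, acc = (-12)+4 = -8; q=22
item=10: not <5, acc = (-8)-10 = -18; q=32
item=7: not <5, acc = (-18)-7 = -25; q=39
item=8: not <5, acc = (-25)-8 = -33; q=47
acc+q = (-33)+47 = 14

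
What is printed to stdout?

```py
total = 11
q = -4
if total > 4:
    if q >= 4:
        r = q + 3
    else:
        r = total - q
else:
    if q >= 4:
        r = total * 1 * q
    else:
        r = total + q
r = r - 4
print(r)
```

total=11, q=-4
total > 4 is True; q >= 4 is False
→ r = total - q = 15
r = 15-4 = 11

11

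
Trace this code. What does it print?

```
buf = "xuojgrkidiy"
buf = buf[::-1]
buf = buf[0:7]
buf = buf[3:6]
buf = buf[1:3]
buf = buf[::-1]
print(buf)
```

reverse → 'yidikrgjoux'
slice [0:7] → 'yidikrg'
slice [3:6] → 'ikr'
slice [1:3] → 'kr'
reverse → 'rk'

rk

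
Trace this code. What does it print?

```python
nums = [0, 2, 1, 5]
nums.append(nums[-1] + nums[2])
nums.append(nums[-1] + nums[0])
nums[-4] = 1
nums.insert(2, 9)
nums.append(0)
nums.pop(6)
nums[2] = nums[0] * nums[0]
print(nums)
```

[0, 2, 0, 1, 5, 6, 0]

append nums[-1]+nums[2] = 5+1 = 6 → [0, 2, 1, 5, 6]
append nums[-1]+nums[0] = 6+0 = 6 → [0, 2, 1, 5, 6, 6]
nums[-4] = 1 → [0, 2, 1, 5, 6, 6]
insert 9 at 2 → [0, 2, 9, 1, 5, 6, 6]
append 0 → [0, 2, 9, 1, 5, 6, 6, 0]
pop(6) removes 6 → [0, 2, 9, 1, 5, 6, 0]
nums[2] = nums[0]*nums[0] = 0*0 = 0 → [0, 2, 0, 1, 5, 6, 0]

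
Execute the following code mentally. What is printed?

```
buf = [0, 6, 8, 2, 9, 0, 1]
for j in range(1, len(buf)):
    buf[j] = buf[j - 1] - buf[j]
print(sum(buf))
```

-112

j=1: buf[1] = 0-6 = -6 → [0, -6, 8, 2, 9, 0, 1]
j=2: buf[2] = (-6)-8 = -14 → [0, -6, -14, 2, 9, 0, 1]
j=3: buf[3] = (-14)-2 = -16 → [0, -6, -14, -16, 9, 0, 1]
j=4: buf[4] = (-16)-9 = -25 → [0, -6, -14, -16, -25, 0, 1]
j=5: buf[5] = (-25)-0 = -25 → [0, -6, -14, -16, -25, -25, 1]
j=6: buf[6] = (-25)-1 = -26 → [0, -6, -14, -16, -25, -25, -26]
sum = -112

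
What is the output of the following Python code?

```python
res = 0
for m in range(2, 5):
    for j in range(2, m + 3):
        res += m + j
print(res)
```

81

m=2,j=2: res = 0+4 = 4
m=2,j=3: res = 4+5 = 9
m=2,j=4: res = 9+6 = 15
m=3,j=2: res = 15+5 = 20
m=3,j=3: res = 20+6 = 26
m=3,j=4: res = 26+7 = 33
m=3,j=5: res = 33+8 = 41
m=4,j=2: res = 41+6 = 47
m=4,j=3: res = 47+7 = 54
m=4,j=4: res = 54+8 = 62
m=4,j=5: res = 62+9 = 71
m=4,j=6: res = 71+10 = 81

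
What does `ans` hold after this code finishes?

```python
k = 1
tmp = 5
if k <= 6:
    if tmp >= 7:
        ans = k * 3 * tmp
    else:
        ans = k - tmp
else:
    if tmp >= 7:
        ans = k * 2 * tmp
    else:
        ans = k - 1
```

-4

k=1, tmp=5
k <= 6 is True; tmp >= 7 is False
→ ans = k - tmp = -4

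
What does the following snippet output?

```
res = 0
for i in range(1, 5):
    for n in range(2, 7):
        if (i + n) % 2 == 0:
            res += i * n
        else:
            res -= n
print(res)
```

64

i=1,n=2: odd sum, res = 0-2 = -2
i=1,n=3: even sum, res = (-2)+3 = 1
i=1,n=4: odd sum, res = 1-4 = -3
i=1,n=5: even sum, res = (-3)+5 = 2
i=1,n=6: odd sum, res = 2-6 = -4
i=2,n=2: even sum, res = (-4)+4 = 0
i=2,n=3: odd sum, res = 0-3 = -3
i=2,n=4: even sum, res = (-3)+8 = 5
i=2,n=5: odd sum, res = 5-5 = 0
i=2,n=6: even sum, res = 0+12 = 12
i=3,n=2: odd sum, res = 12-2 = 10
i=3,n=3: even sum, res = 10+9 = 19
i=3,n=4: odd sum, res = 19-4 = 15
i=3,n=5: even sum, res = 15+15 = 30
i=3,n=6: odd sum, res = 30-6 = 24
i=4,n=2: even sum, res = 24+8 = 32
i=4,n=3: odd sum, res = 32-3 = 29
i=4,n=4: even sum, res = 29+16 = 45
i=4,n=5: odd sum, res = 45-5 = 40
i=4,n=6: even sum, res = 40+24 = 64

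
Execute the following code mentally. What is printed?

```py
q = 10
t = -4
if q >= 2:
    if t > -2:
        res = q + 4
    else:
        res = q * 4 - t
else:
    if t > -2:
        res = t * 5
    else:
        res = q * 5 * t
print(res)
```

44

q=10, t=-4
q >= 2 is True; t > -2 is False
→ res = q * 4 - t = 44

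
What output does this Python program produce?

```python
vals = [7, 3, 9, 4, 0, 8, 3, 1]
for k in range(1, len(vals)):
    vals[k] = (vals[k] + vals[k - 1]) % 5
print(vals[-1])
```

0

k=1: vals[1] = (3+7)%5 = 0 → [7, 0, 9, 4, 0, 8, 3, 1]
k=2: vals[2] = (9+0)%5 = 4 → [7, 0, 4, 4, 0, 8, 3, 1]
k=3: vals[3] = (4+4)%5 = 3 → [7, 0, 4, 3, 0, 8, 3, 1]
k=4: vals[4] = (0+3)%5 = 3 → [7, 0, 4, 3, 3, 8, 3, 1]
k=5: vals[5] = (8+3)%5 = 1 → [7, 0, 4, 3, 3, 1, 3, 1]
k=6: vals[6] = (3+1)%5 = 4 → [7, 0, 4, 3, 3, 1, 4, 1]
k=7: vals[7] = (1+4)%5 = 0 → [7, 0, 4, 3, 3, 1, 4, 0]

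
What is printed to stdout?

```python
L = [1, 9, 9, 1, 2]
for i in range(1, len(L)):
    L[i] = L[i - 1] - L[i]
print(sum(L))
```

-62

i=1: L[1] = 1-9 = -8 → [1, -8, 9, 1, 2]
i=2: L[2] = (-8)-9 = -17 → [1, -8, -17, 1, 2]
i=3: L[3] = (-17)-1 = -18 → [1, -8, -17, -18, 2]
i=4: L[4] = (-18)-2 = -20 → [1, -8, -17, -18, -20]
sum = -62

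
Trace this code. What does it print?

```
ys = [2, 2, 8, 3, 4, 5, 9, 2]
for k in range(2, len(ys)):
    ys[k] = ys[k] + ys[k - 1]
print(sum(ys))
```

130

k=2: ys[2] = 8+2 = 10 → [2, 2, 10, 3, 4, 5, 9, 2]
k=3: ys[3] = 3+10 = 13 → [2, 2, 10, 13, 4, 5, 9, 2]
k=4: ys[4] = 4+13 = 17 → [2, 2, 10, 13, 17, 5, 9, 2]
k=5: ys[5] = 5+17 = 22 → [2, 2, 10, 13, 17, 22, 9, 2]
k=6: ys[6] = 9+22 = 31 → [2, 2, 10, 13, 17, 22, 31, 2]
k=7: ys[7] = 2+31 = 33 → [2, 2, 10, 13, 17, 22, 31, 33]
sum = 130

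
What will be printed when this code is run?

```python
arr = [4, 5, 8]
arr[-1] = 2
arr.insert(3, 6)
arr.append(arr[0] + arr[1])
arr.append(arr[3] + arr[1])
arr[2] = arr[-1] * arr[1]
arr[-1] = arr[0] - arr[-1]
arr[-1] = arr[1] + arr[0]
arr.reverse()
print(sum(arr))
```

88

arr[-1] = 2 → [4, 5, 2]
insert 6 at 3 → [4, 5, 2, 6]
append arr[0]+arr[1] = 4+5 = 9 → [4, 5, 2, 6, 9]
append arr[3]+arr[1] = 6+5 = 11 → [4, 5, 2, 6, 9, 11]
arr[2] = arr[-1]*arr[1] = 11*5 = 55 → [4, 5, 55, 6, 9, 11]
arr[-1] = arr[0]-arr[-1] = 4-11 = -7 → [4, 5, 55, 6, 9, -7]
arr[-1] = arr[1]+arr[0] = 5+4 = 9 → [4, 5, 55, 6, 9, 9]
reverse → [9, 9, 6, 55, 5, 4]
sum = 88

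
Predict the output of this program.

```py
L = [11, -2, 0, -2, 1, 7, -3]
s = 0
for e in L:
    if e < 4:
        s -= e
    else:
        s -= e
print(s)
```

e=11: not <4, s = 0-11 = -11
e=-2: <4, s = (-11)-(-2) = -9
e=0: <4, s = (-9)-0 = -9
e=-2: <4, s = (-9)-(-2) = -7
e=1: <4, s = (-7)-1 = -8
e=7: not <4, s = (-8)-7 = -15
e=-3: <4, s = (-15)-(-3) = -12

-12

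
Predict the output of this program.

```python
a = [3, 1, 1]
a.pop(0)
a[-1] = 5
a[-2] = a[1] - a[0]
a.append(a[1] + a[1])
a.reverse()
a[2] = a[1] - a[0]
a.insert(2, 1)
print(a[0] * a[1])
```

50

pop(0) removes 3 → [1, 1]
a[-1] = 5 → [1, 5]
a[-2] = a[1]-a[0] = 5-1 = 4 → [4, 5]
append a[1]+a[1] = 5+5 = 10 → [4, 5, 10]
reverse → [10, 5, 4]
a[2] = a[1]-a[0] = 5-10 = -5 → [10, 5, -5]
insert 1 at 2 → [10, 5, 1, -5]
a[0]*a[1] = 10*5 = 50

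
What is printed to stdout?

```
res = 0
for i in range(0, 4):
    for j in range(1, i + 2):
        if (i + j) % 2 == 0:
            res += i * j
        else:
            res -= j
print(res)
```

i=0,j=1: odd sum, res = 0-1 = -1
i=1,j=1: even sum, res = (-1)+1 = 0
i=1,j=2: odd sum, res = 0-2 = -2
i=2,j=1: odd sum, res = (-2)-1 = -3
i=2,j=2: even sum, res = (-3)+4 = 1
i=2,j=3: odd sum, res = 1-3 = -2
i=3,j=1: even sum, res = (-2)+3 = 1
i=3,j=2: odd sum, res = 1-2 = -1
i=3,j=3: even sum, res = (-1)+9 = 8
i=3,j=4: odd sum, res = 8-4 = 4

4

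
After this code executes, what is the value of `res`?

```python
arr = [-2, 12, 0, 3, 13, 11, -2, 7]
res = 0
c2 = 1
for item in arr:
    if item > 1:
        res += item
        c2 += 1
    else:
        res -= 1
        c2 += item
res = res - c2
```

41

item=-2: not >1, res = 0-1 = -1; c2=-1
item=12: >1, res = (-1)+12 = 11; c2=0
item=0: not >1, res = 11-1 = 10; c2=0
item=3: >1, res = 10+3 = 13; c2=1
item=13: >1, res = 13+13 = 26; c2=2
item=11: >1, res = 26+11 = 37; c2=3
item=-2: not >1, res = 37-1 = 36; c2=1
item=7: >1, res = 36+7 = 43; c2=2
res-c2 = 43-2 = 41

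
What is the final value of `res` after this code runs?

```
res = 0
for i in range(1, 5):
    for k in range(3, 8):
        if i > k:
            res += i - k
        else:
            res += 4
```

i=1,k=3: not 1>3, res = 0+4 = 4
i=1,k=4: not 1>4, res = 4+4 = 8
i=1,k=5: not 1>5, res = 8+4 = 12
i=1,k=6: not 1>6, res = 12+4 = 16
i=1,k=7: not 1>7, res = 16+4 = 20
i=2,k=3: not 2>3, res = 20+4 = 24
i=2,k=4: not 2>4, res = 24+4 = 28
i=2,k=5: not 2>5, res = 28+4 = 32
i=2,k=6: not 2>6, res = 32+4 = 36
i=2,k=7: not 2>7, res = 36+4 = 40
i=3,k=3: not 3>3, res = 40+4 = 44
i=3,k=4: not 3>4, res = 44+4 = 48
i=3,k=5: not 3>5, res = 48+4 = 52
i=3,k=6: not 3>6, res = 52+4 = 56
i=3,k=7: not 3>7, res = 56+4 = 60
i=4,k=3: 4>3, res = 60+1 = 61
i=4,k=4: not 4>4, res = 61+4 = 65
i=4,k=5: not 4>5, res = 65+4 = 69
i=4,k=6: not 4>6, res = 69+4 = 73
i=4,k=7: not 4>7, res = 73+4 = 77

77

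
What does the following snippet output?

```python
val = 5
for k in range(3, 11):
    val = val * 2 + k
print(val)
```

k=3: val = 5*2+3 = 13
k=4: val = 13*2+4 = 30
k=5: val = 30*2+5 = 65
k=6: val = 65*2+6 = 136
k=7: val = 136*2+7 = 279
k=8: val = 279*2+8 = 566
k=9: val = 566*2+9 = 1141
k=10: val = 1141*2+10 = 2292

2292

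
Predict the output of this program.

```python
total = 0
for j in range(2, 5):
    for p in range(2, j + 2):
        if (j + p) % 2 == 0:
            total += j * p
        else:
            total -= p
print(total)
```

20

j=2,p=2: even sum, total = 0+4 = 4
j=2,p=3: odd sum, total = 4-3 = 1
j=3,p=2: odd sum, total = 1-2 = -1
j=3,p=3: even sum, total = (-1)+9 = 8
j=3,p=4: odd sum, total = 8-4 = 4
j=4,p=2: even sum, total = 4+8 = 12
j=4,p=3: odd sum, total = 12-3 = 9
j=4,p=4: even sum, total = 9+16 = 25
j=4,p=5: odd sum, total = 25-5 = 20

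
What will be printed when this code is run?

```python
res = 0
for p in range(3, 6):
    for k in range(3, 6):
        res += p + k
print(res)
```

72

p=3,k=3: res = 0+6 = 6
p=3,k=4: res = 6+7 = 13
p=3,k=5: res = 13+8 = 21
p=4,k=3: res = 21+7 = 28
p=4,k=4: res = 28+8 = 36
p=4,k=5: res = 36+9 = 45
p=5,k=3: res = 45+8 = 53
p=5,k=4: res = 53+9 = 62
p=5,k=5: res = 62+10 = 72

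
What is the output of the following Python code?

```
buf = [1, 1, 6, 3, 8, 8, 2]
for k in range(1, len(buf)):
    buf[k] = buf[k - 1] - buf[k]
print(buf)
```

k=1: buf[1] = 1-1 = 0 → [1, 0, 6, 3, 8, 8, 2]
k=2: buf[2] = 0-6 = -6 → [1, 0, -6, 3, 8, 8, 2]
k=3: buf[3] = (-6)-3 = -9 → [1, 0, -6, -9, 8, 8, 2]
k=4: buf[4] = (-9)-8 = -17 → [1, 0, -6, -9, -17, 8, 2]
k=5: buf[5] = (-17)-8 = -25 → [1, 0, -6, -9, -17, -25, 2]
k=6: buf[6] = (-25)-2 = -27 → [1, 0, -6, -9, -17, -25, -27]

[1, 0, -6, -9, -17, -25, -27]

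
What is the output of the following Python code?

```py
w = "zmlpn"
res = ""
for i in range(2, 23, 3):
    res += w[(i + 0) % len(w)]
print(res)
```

i=2: add w[2]='l' → 'l'
i=5: add w[0]='z' → 'lz'
i=8: add w[3]='p' → 'lzp'
i=11: add w[1]='m' → 'lzpm'
i=14: add w[4]='n' → 'lzpmn'
i=17: add w[2]='l' → 'lzpmnl'
i=20: add w[0]='z' → 'lzpmnlz'

lzpmnlz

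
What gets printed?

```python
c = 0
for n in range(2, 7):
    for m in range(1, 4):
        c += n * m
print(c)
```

120

n=2,m=1: c = 0+2 = 2
n=2,m=2: c = 2+4 = 6
n=2,m=3: c = 6+6 = 12
n=3,m=1: c = 12+3 = 15
n=3,m=2: c = 15+6 = 21
n=3,m=3: c = 21+9 = 30
n=4,m=1: c = 30+4 = 34
n=4,m=2: c = 34+8 = 42
n=4,m=3: c = 42+12 = 54
n=5,m=1: c = 54+5 = 59
n=5,m=2: c = 59+10 = 69
n=5,m=3: c = 69+15 = 84
n=6,m=1: c = 84+6 = 90
n=6,m=2: c = 90+12 = 102
n=6,m=3: c = 102+18 = 120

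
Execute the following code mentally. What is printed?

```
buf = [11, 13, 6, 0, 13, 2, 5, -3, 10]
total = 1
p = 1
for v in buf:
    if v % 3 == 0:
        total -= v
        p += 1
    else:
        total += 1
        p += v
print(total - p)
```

-54

v=11: not %3==0, total = 1+1 = 2; p=12
v=13: not %3==0, total = 2+1 = 3; p=25
v=6: %3==0, total = 3-6 = -3; p=26
v=0: %3==0, total = (-3)-0 = -3; p=27
v=13: not %3==0, total = (-3)+1 = -2; p=40
v=2: not %3==0, total = (-2)+1 = -1; p=42
v=5: not %3==0, total = (-1)+1 = 0; p=47
v=-3: %3==0, total = 0-(-3) = 3; p=48
v=10: not %3==0, total = 3+1 = 4; p=58
total-p = 4-58 = -54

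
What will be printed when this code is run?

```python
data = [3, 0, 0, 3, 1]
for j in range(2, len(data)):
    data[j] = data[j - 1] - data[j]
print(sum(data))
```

j=2: data[2] = 0-0 = 0 → [3, 0, 0, 3, 1]
j=3: data[3] = 0-3 = -3 → [3, 0, 0, -3, 1]
j=4: data[4] = (-3)-1 = -4 → [3, 0, 0, -3, -4]
sum = -4

-4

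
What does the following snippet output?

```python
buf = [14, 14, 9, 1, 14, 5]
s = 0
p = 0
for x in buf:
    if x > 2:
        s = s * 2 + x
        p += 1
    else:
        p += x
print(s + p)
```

411

x=14: >2, s = 0*2+14 = 14; p=1
x=14: >2, s = 14*2+14 = 42; p=2
x=9: >2, s = 42*2+9 = 93; p=3
x=1: not >2; p=4
x=14: >2, s = 93*2+14 = 200; p=5
x=5: >2, s = 200*2+5 = 405; p=6
s+p = 405+6 = 411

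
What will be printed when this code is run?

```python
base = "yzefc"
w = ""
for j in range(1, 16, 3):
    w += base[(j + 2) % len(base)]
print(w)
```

fzcey

j=1: add base[3]='f' → 'f'
j=4: add base[1]='z' → 'fz'
j=7: add base[4]='c' → 'fzc'
j=10: add base[2]='e' → 'fzce'
j=13: add base[0]='y' → 'fzcey'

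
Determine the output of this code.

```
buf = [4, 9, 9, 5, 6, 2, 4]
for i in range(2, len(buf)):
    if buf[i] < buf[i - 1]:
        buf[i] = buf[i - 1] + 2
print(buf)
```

[4, 9, 9, 11, 13, 15, 17]

i=2: 9>=9, unchanged → [4, 9, 9, 5, 6, 2, 4]
i=3: 5<9, buf[3] = 9+2 = 11 → [4, 9, 9, 11, 6, 2, 4]
i=4: 6<11, buf[4] = 11+2 = 13 → [4, 9, 9, 11, 13, 2, 4]
i=5: 2<13, buf[5] = 13+2 = 15 → [4, 9, 9, 11, 13, 15, 4]
i=6: 4<15, buf[6] = 15+2 = 17 → [4, 9, 9, 11, 13, 15, 17]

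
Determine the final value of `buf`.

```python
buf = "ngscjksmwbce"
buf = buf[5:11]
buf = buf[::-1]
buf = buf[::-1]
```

'ksmwbc'

slice [5:11] → 'ksmwbc'
reverse → 'cbwmsk'
reverse → 'ksmwbc'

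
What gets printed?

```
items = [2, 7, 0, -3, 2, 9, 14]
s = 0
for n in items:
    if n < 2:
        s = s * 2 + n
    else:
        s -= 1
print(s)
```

-14

n=2: not <2, s = 0-1 = -1
n=7: not <2, s = (-1)-1 = -2
n=0: <2, s = (-2)*2+0 = -4
n=-3: <2, s = (-4)*2+(-3) = -11
n=2: not <2, s = (-11)-1 = -12
n=9: not <2, s = (-12)-1 = -13
n=14: not <2, s = (-13)-1 = -14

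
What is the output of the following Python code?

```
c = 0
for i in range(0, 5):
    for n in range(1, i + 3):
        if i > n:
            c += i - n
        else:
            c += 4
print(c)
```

66

i=0,n=1: not 0>1, c = 0+4 = 4
i=0,n=2: not 0>2, c = 4+4 = 8
i=1,n=1: not 1>1, c = 8+4 = 12
i=1,n=2: not 1>2, c = 12+4 = 16
i=1,n=3: not 1>3, c = 16+4 = 20
i=2,n=1: 2>1, c = 20+1 = 21
i=2,n=2: not 2>2, c = 21+4 = 25
i=2,n=3: not 2>3, c = 25+4 = 29
i=2,n=4: not 2>4, c = 29+4 = 33
i=3,n=1: 3>1, c = 33+2 = 35
i=3,n=2: 3>2, c = 35+1 = 36
i=3,n=3: not 3>3, c = 36+4 = 40
i=3,n=4: not 3>4, c = 40+4 = 44
i=3,n=5: not 3>5, c = 44+4 = 48
i=4,n=1: 4>1, c = 48+3 = 51
i=4,n=2: 4>2, c = 51+2 = 53
i=4,n=3: 4>3, c = 53+1 = 54
i=4,n=4: not 4>4, c = 54+4 = 58
i=4,n=5: not 4>5, c = 58+4 = 62
i=4,n=6: not 4>6, c = 62+4 = 66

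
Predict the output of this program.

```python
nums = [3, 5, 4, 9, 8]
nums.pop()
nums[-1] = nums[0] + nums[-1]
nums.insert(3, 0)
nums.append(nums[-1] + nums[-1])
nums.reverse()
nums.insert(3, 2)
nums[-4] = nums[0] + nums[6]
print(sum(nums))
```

pop() removes 8 → [3, 5, 4, 9]
nums[-1] = nums[0]+nums[-1] = 3+9 = 12 → [3, 5, 4, 12]
insert 0 at 3 → [3, 5, 4, 0, 12]
append nums[-1]+nums[-1] = 12+12 = 24 → [3, 5, 4, 0, 12, 24]
reverse → [24, 12, 0, 4, 5, 3]
insert 2 at 3 → [24, 12, 0, 2, 4, 5, 3]
nums[-4] = nums[0]+nums[6] = 24+3 = 27 → [24, 12, 0, 27, 4, 5, 3]
sum = 75

75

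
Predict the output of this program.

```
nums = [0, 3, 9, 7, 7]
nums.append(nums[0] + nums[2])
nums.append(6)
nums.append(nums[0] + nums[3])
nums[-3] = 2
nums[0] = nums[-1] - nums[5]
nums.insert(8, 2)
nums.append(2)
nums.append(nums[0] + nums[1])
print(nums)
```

[5, 3, 9, 7, 7, 2, 6, 7, 2, 2, 8]

append nums[0]+nums[2] = 0+9 = 9 → [0, 3, 9, 7, 7, 9]
append 6 → [0, 3, 9, 7, 7, 9, 6]
append nums[0]+nums[3] = 0+7 = 7 → [0, 3, 9, 7, 7, 9, 6, 7]
nums[-3] = 2 → [0, 3, 9, 7, 7, 2, 6, 7]
nums[0] = nums[-1]-nums[5] = 7-2 = 5 → [5, 3, 9, 7, 7, 2, 6, 7]
insert 2 at 8 → [5, 3, 9, 7, 7, 2, 6, 7, 2]
append 2 → [5, 3, 9, 7, 7, 2, 6, 7, 2, 2]
append nums[0]+nums[1] = 5+3 = 8 → [5, 3, 9, 7, 7, 2, 6, 7, 2, 2, 8]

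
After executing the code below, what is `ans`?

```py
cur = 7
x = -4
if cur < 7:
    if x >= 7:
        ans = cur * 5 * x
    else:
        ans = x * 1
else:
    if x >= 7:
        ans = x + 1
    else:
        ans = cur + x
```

cur=7, x=-4
cur < 7 is False; x >= 7 is False
→ ans = cur + x = 3

3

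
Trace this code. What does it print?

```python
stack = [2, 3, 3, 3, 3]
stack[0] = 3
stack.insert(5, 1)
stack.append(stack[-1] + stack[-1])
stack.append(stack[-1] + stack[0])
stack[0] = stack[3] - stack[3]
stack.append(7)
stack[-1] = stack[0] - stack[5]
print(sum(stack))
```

19

stack[0] = 3 → [3, 3, 3, 3, 3]
insert 1 at 5 → [3, 3, 3, 3, 3, 1]
append stack[-1]+stack[-1] = 1+1 = 2 → [3, 3, 3, 3, 3, 1, 2]
append stack[-1]+stack[0] = 2+3 = 5 → [3, 3, 3, 3, 3, 1, 2, 5]
stack[0] = stack[3]-stack[3] = 3-3 = 0 → [0, 3, 3, 3, 3, 1, 2, 5]
append 7 → [0, 3, 3, 3, 3, 1, 2, 5, 7]
stack[-1] = stack[0]-stack[5] = 0-1 = -1 → [0, 3, 3, 3, 3, 1, 2, 5, -1]
sum = 19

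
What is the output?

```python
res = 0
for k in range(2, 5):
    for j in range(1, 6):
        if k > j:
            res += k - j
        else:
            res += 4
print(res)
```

k=2,j=1: 2>1, res = 0+1 = 1
k=2,j=2: not 2>2, res = 1+4 = 5
k=2,j=3: not 2>3, res = 5+4 = 9
k=2,j=4: not 2>4, res = 9+4 = 13
k=2,j=5: not 2>5, res = 13+4 = 17
k=3,j=1: 3>1, res = 17+2 = 19
k=3,j=2: 3>2, res = 19+1 = 20
k=3,j=3: not 3>3, res = 20+4 = 24
k=3,j=4: not 3>4, res = 24+4 = 28
k=3,j=5: not 3>5, res = 28+4 = 32
k=4,j=1: 4>1, res = 32+3 = 35
k=4,j=2: 4>2, res = 35+2 = 37
k=4,j=3: 4>3, res = 37+1 = 38
k=4,j=4: not 4>4, res = 38+4 = 42
k=4,j=5: not 4>5, res = 42+4 = 46

46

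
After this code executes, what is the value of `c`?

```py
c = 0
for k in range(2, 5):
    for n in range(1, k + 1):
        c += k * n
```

k=2,n=1: c = 0+2 = 2
k=2,n=2: c = 2+4 = 6
k=3,n=1: c = 6+3 = 9
k=3,n=2: c = 9+6 = 15
k=3,n=3: c = 15+9 = 24
k=4,n=1: c = 24+4 = 28
k=4,n=2: c = 28+8 = 36
k=4,n=3: c = 36+12 = 48
k=4,n=4: c = 48+16 = 64

64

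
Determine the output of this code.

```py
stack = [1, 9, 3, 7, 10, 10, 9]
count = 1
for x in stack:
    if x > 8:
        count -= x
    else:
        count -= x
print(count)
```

x=1: not >8, count = 1-1 = 0
x=9: >8, count = 0-9 = -9
x=3: not >8, count = (-9)-3 = -12
x=7: not >8, count = (-12)-7 = -19
x=10: >8, count = (-19)-10 = -29
x=10: >8, count = (-29)-10 = -39
x=9: >8, count = (-39)-9 = -48

-48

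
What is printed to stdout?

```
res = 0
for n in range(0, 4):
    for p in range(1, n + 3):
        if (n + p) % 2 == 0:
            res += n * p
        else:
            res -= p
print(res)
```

30

n=0,p=1: odd sum, res = 0-1 = -1
n=0,p=2: even sum, res = (-1)+0 = -1
n=1,p=1: even sum, res = (-1)+1 = 0
n=1,p=2: odd sum, res = 0-2 = -2
n=1,p=3: even sum, res = (-2)+3 = 1
n=2,p=1: odd sum, res = 1-1 = 0
n=2,p=2: even sum, res = 0+4 = 4
n=2,p=3: odd sum, res = 4-3 = 1
n=2,p=4: even sum, res = 1+8 = 9
n=3,p=1: even sum, res = 9+3 = 12
n=3,p=2: odd sum, res = 12-2 = 10
n=3,p=3: even sum, res = 10+9 = 19
n=3,p=4: odd sum, res = 19-4 = 15
n=3,p=5: even sum, res = 15+15 = 30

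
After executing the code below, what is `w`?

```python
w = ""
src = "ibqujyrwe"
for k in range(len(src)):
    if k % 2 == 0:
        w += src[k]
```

'iqjre'

k=0: add 'i' → 'i'
k=1: skip
k=2: add 'q' → 'iq'
k=3: skip
k=4: add 'j' → 'iqj'
k=5: skip
k=6: add 'r' → 'iqjr'
k=7: skip
k=8: add 'e' → 'iqjre'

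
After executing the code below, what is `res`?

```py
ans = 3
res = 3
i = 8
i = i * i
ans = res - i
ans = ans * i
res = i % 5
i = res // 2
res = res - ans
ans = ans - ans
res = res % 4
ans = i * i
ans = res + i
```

i = 8*8 = 64
ans = 3-64 = -61
ans = (-61)*64 = -3904
res = 64%5 = 4
i = 4//2 = 2
res = 4-(-3904) = 3908
ans = (-3904)-(-3904) = 0
res = 3908%4 = 0
ans = 2*2 = 4
ans = 0+2 = 2

0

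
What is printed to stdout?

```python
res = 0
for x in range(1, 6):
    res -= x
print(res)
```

-15

x=1: res = 0-1 = -1
x=2: res = (-1)-2 = -3
x=3: res = (-3)-3 = -6
x=4: res = (-6)-4 = -10
x=5: res = (-10)-5 = -15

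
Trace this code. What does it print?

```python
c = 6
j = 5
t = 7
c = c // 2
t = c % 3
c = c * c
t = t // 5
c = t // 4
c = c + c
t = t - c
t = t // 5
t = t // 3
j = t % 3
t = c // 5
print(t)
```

0

c = 6//2 = 3
t = 3%3 = 0
c = 3*3 = 9
t = 0//5 = 0
c = 0//4 = 0
c = 0+0 = 0
t = 0-0 = 0
t = 0//5 = 0
t = 0//3 = 0
j = 0%3 = 0
t = 0//5 = 0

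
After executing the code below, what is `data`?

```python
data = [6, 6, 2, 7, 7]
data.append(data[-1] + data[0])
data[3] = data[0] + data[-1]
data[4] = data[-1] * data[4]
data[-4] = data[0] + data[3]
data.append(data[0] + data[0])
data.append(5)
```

append data[-1]+data[0] = 7+6 = 13 → [6, 6, 2, 7, 7, 13]
data[3] = data[0]+data[-1] = 6+13 = 19 → [6, 6, 2, 19, 7, 13]
data[4] = data[-1]*data[4] = 13*7 = 91 → [6, 6, 2, 19, 91, 13]
data[-4] = data[0]+data[3] = 6+19 = 25 → [6, 6, 25, 19, 91, 13]
append data[0]+data[0] = 6+6 = 12 → [6, 6, 25, 19, 91, 13, 12]
append 5 → [6, 6, 25, 19, 91, 13, 12, 5]

[6, 6, 25, 19, 91, 13, 12, 5]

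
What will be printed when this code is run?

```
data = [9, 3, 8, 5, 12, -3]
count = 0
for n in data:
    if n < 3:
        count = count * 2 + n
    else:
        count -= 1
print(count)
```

-13

n=9: not <3, count = 0-1 = -1
n=3: not <3, count = (-1)-1 = -2
n=8: not <3, count = (-2)-1 = -3
n=5: not <3, count = (-3)-1 = -4
n=12: not <3, count = (-4)-1 = -5
n=-3: <3, count = (-5)*2+(-3) = -13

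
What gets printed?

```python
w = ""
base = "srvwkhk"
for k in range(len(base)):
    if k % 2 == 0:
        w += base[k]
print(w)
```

svkk

k=0: add 's' → 's'
k=1: skip
k=2: add 'v' → 'sv'
k=3: skip
k=4: add 'k' → 'svk'
k=5: skip
k=6: add 'k' → 'svkk'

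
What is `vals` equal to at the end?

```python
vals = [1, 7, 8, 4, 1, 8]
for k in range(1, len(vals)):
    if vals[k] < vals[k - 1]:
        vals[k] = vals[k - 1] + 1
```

k=1: 7>=1, unchanged → [1, 7, 8, 4, 1, 8]
k=2: 8>=7, unchanged → [1, 7, 8, 4, 1, 8]
k=3: 4<8, vals[3] = 8+1 = 9 → [1, 7, 8, 9, 1, 8]
k=4: 1<9, vals[4] = 9+1 = 10 → [1, 7, 8, 9, 10, 8]
k=5: 8<10, vals[5] = 10+1 = 11 → [1, 7, 8, 9, 10, 11]

[1, 7, 8, 9, 10, 11]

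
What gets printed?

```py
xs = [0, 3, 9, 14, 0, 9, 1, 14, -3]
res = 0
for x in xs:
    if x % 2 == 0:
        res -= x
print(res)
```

-28

x=0: even, res = 0-0 = 0
x=3: not even
x=9: not even
x=14: even, res = 0-14 = -14
x=0: even, res = (-14)-0 = -14
x=9: not even
x=1: not even
x=14: even, res = (-14)-14 = -28
x=-3: not even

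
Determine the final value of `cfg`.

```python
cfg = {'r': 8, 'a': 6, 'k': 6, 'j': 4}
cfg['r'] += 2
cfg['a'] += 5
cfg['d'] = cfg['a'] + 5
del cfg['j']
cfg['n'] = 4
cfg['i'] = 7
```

cfg['r'] = 8+2 = 10 → {'r': 10, 'a': 6, 'k': 6, 'j': 4}
cfg['a'] = 6+5 = 11 → {'r': 10, 'a': 11, 'k': 6, 'j': 4}
cfg['d'] = cfg['a']+5 = 16 → {'r': 10, 'a': 11, 'k': 6, 'j': 4, 'd': 16}
del 'j' → {'r': 10, 'a': 11, 'k': 6, 'd': 16}
cfg['n'] = 4 → {'r': 10, 'a': 11, 'k': 6, 'd': 16, 'n': 4}
cfg['i'] = 7 → {'r': 10, 'a': 11, 'k': 6, 'd': 16, 'n': 4, 'i': 7}

{'r': 10, 'a': 11, 'k': 6, 'd': 16, 'n': 4, 'i': 7}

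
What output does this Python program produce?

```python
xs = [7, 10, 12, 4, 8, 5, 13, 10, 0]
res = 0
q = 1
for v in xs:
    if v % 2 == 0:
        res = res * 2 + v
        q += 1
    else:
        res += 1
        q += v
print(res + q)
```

v=7: not even, res = 0+1 = 1; q=8
v=10: even, res = 1*2+10 = 12; q=9
v=12: even, res = 12*2+12 = 36; q=10
v=4: even, res = 36*2+4 = 76; q=11
v=8: even, res = 76*2+8 = 160; q=12
v=5: not even, res = 160+1 = 161; q=17
v=13: not even, res = 161+1 = 162; q=30
v=10: even, res = 162*2+10 = 334; q=31
v=0: even, res = 334*2+0 = 668; q=32
res+q = 668+32 = 700

700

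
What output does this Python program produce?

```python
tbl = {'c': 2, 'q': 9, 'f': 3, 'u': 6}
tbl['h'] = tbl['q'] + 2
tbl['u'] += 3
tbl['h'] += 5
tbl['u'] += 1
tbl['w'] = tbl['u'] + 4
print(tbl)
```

tbl['h'] = tbl['q']+2 = 11 → {'c': 2, 'q': 9, 'f': 3, 'u': 6, 'h': 11}
tbl['u'] = 6+3 = 9 → {'c': 2, 'q': 9, 'f': 3, 'u': 9, 'h': 11}
tbl['h'] = 11+5 = 16 → {'c': 2, 'q': 9, 'f': 3, 'u': 9, 'h': 16}
tbl['u'] = 9+1 = 10 → {'c': 2, 'q': 9, 'f': 3, 'u': 10, 'h': 16}
tbl['w'] = tbl['u']+4 = 14 → {'c': 2, 'q': 9, 'f': 3, 'u': 10, 'h': 16, 'w': 14}

{'c': 2, 'q': 9, 'f': 3, 'u': 10, 'h': 16, 'w': 14}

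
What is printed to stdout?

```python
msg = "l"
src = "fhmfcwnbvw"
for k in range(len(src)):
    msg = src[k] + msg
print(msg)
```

wvbnwcfmhfl

k=0: prepend 'f' → 'fl'
k=1: prepend 'h' → 'hfl'
k=2: prepend 'm' → 'mhfl'
k=3: prepend 'f' → 'fmhfl'
k=4: prepend 'c' → 'cfmhfl'
k=5: prepend 'w' → 'wcfmhfl'
k=6: prepend 'n' → 'nwcfmhfl'
k=7: prepend 'b' → 'bnwcfmhfl'
k=8: prepend 'v' → 'vbnwcfmhfl'
k=9: prepend 'w' → 'wvbnwcfmhfl'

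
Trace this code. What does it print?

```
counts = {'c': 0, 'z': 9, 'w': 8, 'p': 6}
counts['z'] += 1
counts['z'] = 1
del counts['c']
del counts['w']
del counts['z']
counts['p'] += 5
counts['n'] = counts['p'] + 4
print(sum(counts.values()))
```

26

counts['z'] = 9+1 = 10 → {'c': 0, 'z': 10, 'w': 8, 'p': 6}
counts['z'] = 1 → {'c': 0, 'z': 1, 'w': 8, 'p': 6}
del 'c' → {'z': 1, 'w': 8, 'p': 6}
del 'w' → {'z': 1, 'p': 6}
del 'z' → {'p': 6}
counts['p'] = 6+5 = 11 → {'p': 11}
counts['n'] = counts['p']+4 = 15 → {'p': 11, 'n': 15}
sum of values = 26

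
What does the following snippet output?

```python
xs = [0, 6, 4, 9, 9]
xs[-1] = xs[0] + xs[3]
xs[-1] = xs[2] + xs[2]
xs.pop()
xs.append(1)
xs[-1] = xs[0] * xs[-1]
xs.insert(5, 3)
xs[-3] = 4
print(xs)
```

xs[-1] = xs[0]+xs[3] = 0+9 = 9 → [0, 6, 4, 9, 9]
xs[-1] = xs[2]+xs[2] = 4+4 = 8 → [0, 6, 4, 9, 8]
pop() removes 8 → [0, 6, 4, 9]
append 1 → [0, 6, 4, 9, 1]
xs[-1] = xs[0]*xs[-1] = 0*1 = 0 → [0, 6, 4, 9, 0]
insert 3 at 5 → [0, 6, 4, 9, 0, 3]
xs[-3] = 4 → [0, 6, 4, 4, 0, 3]

[0, 6, 4, 4, 0, 3]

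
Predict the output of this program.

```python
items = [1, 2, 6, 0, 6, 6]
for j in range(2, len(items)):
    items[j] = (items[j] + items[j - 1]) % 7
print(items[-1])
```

j=2: items[2] = (6+2)%7 = 1 → [1, 2, 1, 0, 6, 6]
j=3: items[3] = (0+1)%7 = 1 → [1, 2, 1, 1, 6, 6]
j=4: items[4] = (6+1)%7 = 0 → [1, 2, 1, 1, 0, 6]
j=5: items[5] = (6+0)%7 = 6 → [1, 2, 1, 1, 0, 6]

6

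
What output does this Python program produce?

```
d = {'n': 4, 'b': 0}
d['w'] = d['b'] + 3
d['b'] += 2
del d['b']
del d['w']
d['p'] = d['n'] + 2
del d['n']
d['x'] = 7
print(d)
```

d['w'] = d['b']+3 = 3 → {'n': 4, 'b': 0, 'w': 3}
d['b'] = 0+2 = 2 → {'n': 4, 'b': 2, 'w': 3}
del 'b' → {'n': 4, 'w': 3}
del 'w' → {'n': 4}
d['p'] = d['n']+2 = 6 → {'n': 4, 'p': 6}
del 'n' → {'p': 6}
d['x'] = 7 → {'p': 6, 'x': 7}

{'p': 6, 'x': 7}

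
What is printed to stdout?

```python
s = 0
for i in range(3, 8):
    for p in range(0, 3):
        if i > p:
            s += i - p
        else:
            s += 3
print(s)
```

i=3,p=0: 3>0, s = 0+3 = 3
i=3,p=1: 3>1, s = 3+2 = 5
i=3,p=2: 3>2, s = 5+1 = 6
i=4,p=0: 4>0, s = 6+4 = 10
i=4,p=1: 4>1, s = 10+3 = 13
i=4,p=2: 4>2, s = 13+2 = 15
i=5,p=0: 5>0, s = 15+5 = 20
i=5,p=1: 5>1, s = 20+4 = 24
i=5,p=2: 5>2, s = 24+3 = 27
i=6,p=0: 6>0, s = 27+6 = 33
i=6,p=1: 6>1, s = 33+5 = 38
i=6,p=2: 6>2, s = 38+4 = 42
i=7,p=0: 7>0, s = 42+7 = 49
i=7,p=1: 7>1, s = 49+6 = 55
i=7,p=2: 7>2, s = 55+5 = 60

60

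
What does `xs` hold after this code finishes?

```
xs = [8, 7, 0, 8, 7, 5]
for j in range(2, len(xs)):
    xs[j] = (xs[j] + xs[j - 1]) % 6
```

[8, 7, 1, 3, 4, 3]

j=2: xs[2] = (0+7)%6 = 1 → [8, 7, 1, 8, 7, 5]
j=3: xs[3] = (8+1)%6 = 3 → [8, 7, 1, 3, 7, 5]
j=4: xs[4] = (7+3)%6 = 4 → [8, 7, 1, 3, 4, 5]
j=5: xs[5] = (5+4)%6 = 3 → [8, 7, 1, 3, 4, 3]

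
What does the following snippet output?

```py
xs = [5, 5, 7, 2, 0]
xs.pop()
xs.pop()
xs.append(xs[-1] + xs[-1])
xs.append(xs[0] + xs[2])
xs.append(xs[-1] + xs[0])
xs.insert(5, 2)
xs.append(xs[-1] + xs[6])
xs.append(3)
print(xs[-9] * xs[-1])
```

15

pop() removes 0 → [5, 5, 7, 2]
pop() removes 2 → [5, 5, 7]
append xs[-1]+xs[-1] = 7+7 = 14 → [5, 5, 7, 14]
append xs[0]+xs[2] = 5+7 = 12 → [5, 5, 7, 14, 12]
append xs[-1]+xs[0] = 12+5 = 17 → [5, 5, 7, 14, 12, 17]
insert 2 at 5 → [5, 5, 7, 14, 12, 2, 17]
append xs[-1]+xs[6] = 17+17 = 34 → [5, 5, 7, 14, 12, 2, 17, 34]
append 3 → [5, 5, 7, 14, 12, 2, 17, 34, 3]
xs[-9]*xs[-1] = 5*3 = 15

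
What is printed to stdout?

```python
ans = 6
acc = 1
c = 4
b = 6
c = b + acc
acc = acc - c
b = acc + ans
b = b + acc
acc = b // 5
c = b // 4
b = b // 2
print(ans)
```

c = 6+1 = 7
acc = 1-7 = -6
b = (-6)+6 = 0
b = 0+(-6) = -6
acc = (-6)//5 = -2
c = (-6)//4 = -2
b = (-6)//2 = -3

6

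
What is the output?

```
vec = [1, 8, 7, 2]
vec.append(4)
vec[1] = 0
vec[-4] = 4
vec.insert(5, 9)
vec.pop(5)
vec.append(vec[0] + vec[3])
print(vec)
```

append 4 → [1, 8, 7, 2, 4]
vec[1] = 0 → [1, 0, 7, 2, 4]
vec[-4] = 4 → [1, 4, 7, 2, 4]
insert 9 at 5 → [1, 4, 7, 2, 4, 9]
pop(5) removes 9 → [1, 4, 7, 2, 4]
append vec[0]+vec[3] = 1+2 = 3 → [1, 4, 7, 2, 4, 3]

[1, 4, 7, 2, 4, 3]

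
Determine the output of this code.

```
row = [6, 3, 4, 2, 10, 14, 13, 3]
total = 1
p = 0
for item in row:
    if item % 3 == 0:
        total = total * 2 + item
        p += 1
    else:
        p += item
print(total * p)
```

item=6: %3==0, total = 1*2+6 = 8; p=1
item=3: %3==0, total = 8*2+3 = 19; p=2
item=4: not %3==0; p=6
item=2: not %3==0; p=8
item=10: not %3==0; p=18
item=14: not %3==0; p=32
item=13: not %3==0; p=45
item=3: %3==0, total = 19*2+3 = 41; p=46
total*p = 41*46 = 1886

1886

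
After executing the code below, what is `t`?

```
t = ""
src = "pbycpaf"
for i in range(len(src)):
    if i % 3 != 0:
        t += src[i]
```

i=0: skip
i=1: add 'b' → 'b'
i=2: add 'y' → 'by'
i=3: skip
i=4: add 'p' → 'byp'
i=5: add 'a' → 'bypa'
i=6: skip

'bypa'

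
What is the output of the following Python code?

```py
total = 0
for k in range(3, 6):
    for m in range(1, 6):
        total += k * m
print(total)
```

k=3,m=1: total = 0+3 = 3
k=3,m=2: total = 3+6 = 9
k=3,m=3: total = 9+9 = 18
k=3,m=4: total = 18+12 = 30
k=3,m=5: total = 30+15 = 45
k=4,m=1: total = 45+4 = 49
k=4,m=2: total = 49+8 = 57
k=4,m=3: total = 57+12 = 69
k=4,m=4: total = 69+16 = 85
k=4,m=5: total = 85+20 = 105
k=5,m=1: total = 105+5 = 110
k=5,m=2: total = 110+10 = 120
k=5,m=3: total = 120+15 = 135
k=5,m=4: total = 135+20 = 155
k=5,m=5: total = 155+25 = 180

180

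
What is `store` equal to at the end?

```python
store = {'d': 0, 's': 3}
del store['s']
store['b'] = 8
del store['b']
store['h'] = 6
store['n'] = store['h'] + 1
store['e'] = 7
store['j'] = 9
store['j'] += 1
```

{'d': 0, 'h': 6, 'n': 7, 'e': 7, 'j': 10}

del 's' → {'d': 0}
store['b'] = 8 → {'d': 0, 'b': 8}
del 'b' → {'d': 0}
store['h'] = 6 → {'d': 0, 'h': 6}
store['n'] = store['h']+1 = 7 → {'d': 0, 'h': 6, 'n': 7}
store['e'] = 7 → {'d': 0, 'h': 6, 'n': 7, 'e': 7}
store['j'] = 9 → {'d': 0, 'h': 6, 'n': 7, 'e': 7, 'j': 9}
store['j'] = 9+1 = 10 → {'d': 0, 'h': 6, 'n': 7, 'e': 7, 'j': 10}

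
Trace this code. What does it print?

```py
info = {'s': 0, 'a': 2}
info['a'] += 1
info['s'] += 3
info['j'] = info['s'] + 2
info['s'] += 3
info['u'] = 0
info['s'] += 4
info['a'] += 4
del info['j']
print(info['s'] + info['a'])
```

info['a'] = 2+1 = 3 → {'s': 0, 'a': 3}
info['s'] = 0+3 = 3 → {'s': 3, 'a': 3}
info['j'] = info['s']+2 = 5 → {'s': 3, 'a': 3, 'j': 5}
info['s'] = 3+3 = 6 → {'s': 6, 'a': 3, 'j': 5}
info['u'] = 0 → {'s': 6, 'a': 3, 'j': 5, 'u': 0}
info['s'] = 6+4 = 10 → {'s': 10, 'a': 3, 'j': 5, 'u': 0}
info['a'] = 3+4 = 7 → {'s': 10, 'a': 7, 'j': 5, 'u': 0}
del 'j' → {'s': 10, 'a': 7, 'u': 0}
info['s']+info['a'] = 10+7 = 17

17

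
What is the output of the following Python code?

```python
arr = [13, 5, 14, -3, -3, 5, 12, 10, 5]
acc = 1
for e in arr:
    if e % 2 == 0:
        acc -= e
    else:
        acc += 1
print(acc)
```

-29

e=13: not even, acc = 1+1 = 2
e=5: not even, acc = 2+1 = 3
e=14: even, acc = 3-14 = -11
e=-3: not even, acc = (-11)+1 = -10
e=-3: not even, acc = (-10)+1 = -9
e=5: not even, acc = (-9)+1 = -8
e=12: even, acc = (-8)-12 = -20
e=10: even, acc = (-20)-10 = -30
e=5: not even, acc = (-30)+1 = -29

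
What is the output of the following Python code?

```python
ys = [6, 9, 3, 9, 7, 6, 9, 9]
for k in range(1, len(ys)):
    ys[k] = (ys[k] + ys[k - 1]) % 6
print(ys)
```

k=1: ys[1] = (9+6)%6 = 3 → [6, 3, 3, 9, 7, 6, 9, 9]
k=2: ys[2] = (3+3)%6 = 0 → [6, 3, 0, 9, 7, 6, 9, 9]
k=3: ys[3] = (9+0)%6 = 3 → [6, 3, 0, 3, 7, 6, 9, 9]
k=4: ys[4] = (7+3)%6 = 4 → [6, 3, 0, 3, 4, 6, 9, 9]
k=5: ys[5] = (6+4)%6 = 4 → [6, 3, 0, 3, 4, 4, 9, 9]
k=6: ys[6] = (9+4)%6 = 1 → [6, 3, 0, 3, 4, 4, 1, 9]
k=7: ys[7] = (9+1)%6 = 4 → [6, 3, 0, 3, 4, 4, 1, 4]

[6, 3, 0, 3, 4, 4, 1, 4]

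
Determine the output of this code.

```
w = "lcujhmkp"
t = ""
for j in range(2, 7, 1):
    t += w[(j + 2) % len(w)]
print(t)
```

hmkpl

j=2: add w[4]='h' → 'h'
j=3: add w[5]='m' → 'hm'
j=4: add w[6]='k' → 'hmk'
j=5: add w[7]='p' → 'hmkp'
j=6: add w[0]='l' → 'hmkpl'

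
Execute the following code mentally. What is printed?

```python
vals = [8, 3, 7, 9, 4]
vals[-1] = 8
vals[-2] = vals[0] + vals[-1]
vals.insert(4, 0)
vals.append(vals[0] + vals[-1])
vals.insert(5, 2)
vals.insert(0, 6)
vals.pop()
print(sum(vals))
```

vals[-1] = 8 → [8, 3, 7, 9, 8]
vals[-2] = vals[0]+vals[-1] = 8+8 = 16 → [8, 3, 7, 16, 8]
insert 0 at 4 → [8, 3, 7, 16, 0, 8]
append vals[0]+vals[-1] = 8+8 = 16 → [8, 3, 7, 16, 0, 8, 16]
insert 2 at 5 → [8, 3, 7, 16, 0, 2, 8, 16]
insert 6 at 0 → [6, 8, 3, 7, 16, 0, 2, 8, 16]
pop() removes 16 → [6, 8, 3, 7, 16, 0, 2, 8]
sum = 50

50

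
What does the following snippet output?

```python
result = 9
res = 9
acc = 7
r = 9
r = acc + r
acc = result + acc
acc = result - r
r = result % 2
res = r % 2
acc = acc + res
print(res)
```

r = 7+9 = 16
acc = 9+7 = 16
acc = 9-16 = -7
r = 9%2 = 1
res = 1%2 = 1
acc = (-7)+1 = -6

1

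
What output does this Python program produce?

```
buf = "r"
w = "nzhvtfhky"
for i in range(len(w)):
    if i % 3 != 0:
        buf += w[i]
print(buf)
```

i=0: skip
i=1: add 'z' → 'rz'
i=2: add 'h' → 'rzh'
i=3: skip
i=4: add 't' → 'rzht'
i=5: add 'f' → 'rzhtf'
i=6: skip
i=7: add 'k' → 'rzhtfk'
i=8: add 'y' → 'rzhtfky'

rzhtfky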